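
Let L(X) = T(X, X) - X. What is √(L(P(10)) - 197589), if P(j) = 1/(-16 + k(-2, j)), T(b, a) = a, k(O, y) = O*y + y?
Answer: 97*I*√21 ≈ 444.51*I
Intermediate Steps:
k(O, y) = y + O*y
P(j) = 1/(-16 - j) (P(j) = 1/(-16 + j*(1 - 2)) = 1/(-16 + j*(-1)) = 1/(-16 - j))
L(X) = 0 (L(X) = X - X = 0)
√(L(P(10)) - 197589) = √(0 - 197589) = √(-197589) = 97*I*√21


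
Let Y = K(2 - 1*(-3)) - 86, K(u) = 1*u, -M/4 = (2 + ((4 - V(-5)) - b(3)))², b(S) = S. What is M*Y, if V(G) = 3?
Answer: 0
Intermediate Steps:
M = 0 (M = -4*(2 + ((4 - 1*3) - 1*3))² = -4*(2 + ((4 - 3) - 3))² = -4*(2 + (1 - 3))² = -4*(2 - 2)² = -4*0² = -4*0 = 0)
K(u) = u
Y = -81 (Y = (2 - 1*(-3)) - 86 = (2 + 3) - 86 = 5 - 86 = -81)
M*Y = 0*(-81) = 0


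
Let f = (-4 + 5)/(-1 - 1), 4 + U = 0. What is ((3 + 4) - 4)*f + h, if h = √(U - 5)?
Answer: -3/2 + 3*I ≈ -1.5 + 3.0*I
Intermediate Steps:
U = -4 (U = -4 + 0 = -4)
f = -½ (f = 1/(-2) = 1*(-½) = -½ ≈ -0.50000)
h = 3*I (h = √(-4 - 5) = √(-9) = 3*I ≈ 3.0*I)
((3 + 4) - 4)*f + h = ((3 + 4) - 4)*(-½) + 3*I = (7 - 4)*(-½) + 3*I = 3*(-½) + 3*I = -3/2 + 3*I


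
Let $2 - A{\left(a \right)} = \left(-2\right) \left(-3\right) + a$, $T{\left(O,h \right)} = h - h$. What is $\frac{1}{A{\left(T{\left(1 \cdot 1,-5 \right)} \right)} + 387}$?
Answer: $\frac{1}{383} \approx 0.002611$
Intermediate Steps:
$T{\left(O,h \right)} = 0$
$A{\left(a \right)} = -4 - a$ ($A{\left(a \right)} = 2 - \left(\left(-2\right) \left(-3\right) + a\right) = 2 - \left(6 + a\right) = -4 - a$)
$\frac{1}{A{\left(T{\left(1 \cdot 1,-5 \right)} \right)} + 387} = \frac{1}{\left(-4 - 0\right) + 387} = \frac{1}{\left(-4 + 0\right) + 387} = \frac{1}{-4 + 387} = \frac{1}{383}$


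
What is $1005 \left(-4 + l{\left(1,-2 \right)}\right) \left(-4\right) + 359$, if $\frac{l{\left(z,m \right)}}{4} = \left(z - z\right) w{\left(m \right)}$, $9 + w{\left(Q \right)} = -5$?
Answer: $16439$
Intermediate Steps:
$w{\left(Q \right)} = -14$ ($w{\left(Q \right)} = -9 - 5 = -14$)
$l{\left(z,m \right)} = 0$ ($l{\left(z,m \right)} = 4 \left(z - z\right) \left(-14\right) = 4 \cdot 0 \left(-14\right) = 4 \cdot 0 = 0$)
$1005 \left(-4 + l{\left(1,-2 \right)}\right) \left(-4\right) + 359 = 1005 \left(-4 + 0\right) \left(-4\right) + 359 = 1005 \left(\left(-4\right) \left(-4\right)\right) + 359 = 1005 \cdot 16 + 359 = 16080 + 359 = 16439$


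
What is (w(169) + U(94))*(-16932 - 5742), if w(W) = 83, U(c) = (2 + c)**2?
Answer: -210845526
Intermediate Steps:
(w(169) + U(94))*(-16932 - 5742) = (83 + (2 + 94)**2)*(-16932 - 5742) = (83 + 96**2)*(-22674) = (83 + 9216)*(-22674) = 9299*(-22674) = -210845526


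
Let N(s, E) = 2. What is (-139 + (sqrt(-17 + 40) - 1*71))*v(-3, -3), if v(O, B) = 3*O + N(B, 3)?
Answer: 1470 - 7*sqrt(23) ≈ 1436.4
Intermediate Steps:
v(O, B) = 2 + 3*O (v(O, B) = 3*O + 2 = 2 + 3*O)
(-139 + (sqrt(-17 + 40) - 1*71))*v(-3, -3) = (-139 + (sqrt(-17 + 40) - 1*71))*(2 + 3*(-3)) = (-139 + (sqrt(23) - 71))*(2 - 9) = (-139 + (-71 + sqrt(23)))*(-7) = (-210 + sqrt(23))*(-7) = 1470 - 7*sqrt(23)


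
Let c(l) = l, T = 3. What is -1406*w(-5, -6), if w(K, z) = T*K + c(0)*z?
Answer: 21090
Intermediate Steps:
w(K, z) = 3*K (w(K, z) = 3*K + 0*z = 3*K + 0 = 3*K)
-1406*w(-5, -6) = -4218*(-5) = -1406*(-15) = 21090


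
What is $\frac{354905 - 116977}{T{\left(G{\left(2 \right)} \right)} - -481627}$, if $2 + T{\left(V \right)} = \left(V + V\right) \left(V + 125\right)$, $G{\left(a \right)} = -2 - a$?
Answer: $\frac{237928}{480657} \approx 0.49501$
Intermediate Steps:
$T{\left(V \right)} = -2 + 2 V \left(125 + V\right)$ ($T{\left(V \right)} = -2 + \left(V + V\right) \left(V + 125\right) = -2 + 2 V \left(125 + V\right)$)
$\frac{354905 - 116977}{T{\left(G{\left(2 \right)} \right)} - -481627} = \frac{354905 - 116977}{\left(-2 + 2 \left(-2 - 2\right)^{2} + 250 \left(-2 - 2\right)\right) - -481627} = \frac{237928}{\left(-2 + 2 \left(-2 - 2\right)^{2} + 250 \left(-2 - 2\right)\right) + 481627} = \frac{237928}{\left(-2 + 2 \left(-4\right)^{2} + 250 \left(-4\right)\right) + 481627} = \frac{237928}{\left(-2 + 2 \cdot 16 - 1000\right) + 481627} = \frac{237928}{\left(-2 + 32 - 1000\right) + 481627} = \frac{237928}{-970 + 481627} = \frac{237928}{480657}$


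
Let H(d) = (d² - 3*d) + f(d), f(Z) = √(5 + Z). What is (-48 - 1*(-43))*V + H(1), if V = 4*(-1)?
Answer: 18 + √6 ≈ 20.449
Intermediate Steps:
H(d) = d² + √(5 + d) - 3*d (H(d) = (d² - 3*d) + √(5 + d) = d² + √(5 + d) - 3*d)
V = -4
(-48 - 1*(-43))*V + H(1) = (-48 - 1*(-43))*(-4) + (1² + √(5 + 1) - 3*1) = (-48 + 43)*(-4) + (1 + √6 - 3) = -5*(-4) + (-2 + √6) = 20 + (-2 + √6) = 18 + √6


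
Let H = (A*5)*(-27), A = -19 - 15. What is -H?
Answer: -4590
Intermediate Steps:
A = -34
H = 4590 (H = -34*5*(-27) = -170*(-27) = 4590)
-H = -1*4590 = -4590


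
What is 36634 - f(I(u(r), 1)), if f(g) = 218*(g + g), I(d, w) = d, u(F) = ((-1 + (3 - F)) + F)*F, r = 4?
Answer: 33146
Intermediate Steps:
u(F) = 2*F (u(F) = ((2 - F) + F)*F = 2*F)
f(g) = 436*g (f(g) = 218*(2*g) = 436*g)
36634 - f(I(u(r), 1)) = 36634 - 436*2*4 = 36634 - 436*8 = 36634 - 1*3488 = 36634 - 3488 = 33146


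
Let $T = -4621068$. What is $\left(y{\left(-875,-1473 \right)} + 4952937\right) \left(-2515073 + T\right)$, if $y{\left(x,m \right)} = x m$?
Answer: $-44542450527492$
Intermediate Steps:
$y{\left(x,m \right)} = m x$
$\left(y{\left(-875,-1473 \right)} + 4952937\right) \left(-2515073 + T\right) = \left(\left(-1473\right) \left(-875\right) + 4952937\right) \left(-2515073 - 4621068\right) = \left(1288875 + 4952937\right) \left(-7136141\right) = 6241812 \left(-7136141\right) = -44542450527492$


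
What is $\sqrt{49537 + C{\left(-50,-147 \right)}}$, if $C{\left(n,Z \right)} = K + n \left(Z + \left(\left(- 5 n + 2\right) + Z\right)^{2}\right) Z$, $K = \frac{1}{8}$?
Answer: $\frac{3 \sqrt{142227266}}{4} \approx 8944.4$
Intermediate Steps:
$K = \frac{1}{8} \approx 0.125$
$C{\left(n,Z \right)} = \frac{1}{8} + Z n \left(Z + \left(2 + Z - 5 n\right)^{2}\right)$ ($C{\left(n,Z \right)} = \frac{1}{8} + n \left(Z + \left(\left(- 5 n + 2\right) + Z\right)^{2}\right) Z = \frac{1}{8} + n \left(Z + \left(\left(2 - 5 n\right) + Z\right)^{2}\right) Z = \frac{1}{8} + n \left(Z + \left(2 + Z - 5 n\right)^{2}\right) Z = \frac{1}{8} + Z n \left(Z + \left(2 + Z - 5 n\right)^{2}\right)$)
$\sqrt{49537 + C{\left(-50,-147 \right)}} = \sqrt{49537 - \left(- \frac{1}{8} + 1080450 - 7350 \left(2 - 147 - -250\right)^{2}\right)} = \sqrt{49537 - \left(\frac{8643599}{8} - 7350 \left(2 - 147 + 250\right)^{2}\right)} = \sqrt{49537 - \left(\frac{8643599}{8} - 81033750\right)} = \sqrt{49537 + \left(\frac{1}{8} - 1080450 + 81033750\right)} = \sqrt{49537 + \frac{639626401}{8}} = \sqrt{\frac{640022697}{8}} = \frac{3 \sqrt{142227266}}{4}$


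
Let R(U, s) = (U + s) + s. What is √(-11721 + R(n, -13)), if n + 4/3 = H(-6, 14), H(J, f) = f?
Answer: I*√105609/3 ≈ 108.33*I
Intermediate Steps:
n = 38/3 (n = -4/3 + 14 = 38/3 ≈ 12.667)
R(U, s) = U + 2*s
√(-11721 + R(n, -13)) = √(-11721 + (38/3 + 2*(-13))) = √(-11721 + (38/3 - 26)) = √(-11721 - 40/3) = √(-35203/3) = I*√105609/3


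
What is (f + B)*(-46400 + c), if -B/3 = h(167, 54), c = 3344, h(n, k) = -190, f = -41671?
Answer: 1769644656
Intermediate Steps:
B = 570 (B = -3*(-190) = 570)
(f + B)*(-46400 + c) = (-41671 + 570)*(-46400 + 3344) = -41101*(-43056) = 1769644656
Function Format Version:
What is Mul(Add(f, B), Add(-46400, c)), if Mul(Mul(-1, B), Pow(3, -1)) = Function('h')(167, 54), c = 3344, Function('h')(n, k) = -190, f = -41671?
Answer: 1769644656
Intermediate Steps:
B = 570 (B = Mul(-3, -190) = 570)
Mul(Add(f, B), Add(-46400, c)) = Mul(Add(-41671, 570), Add(-46400, 3344)) = Mul(-41101, -43056) = 1769644656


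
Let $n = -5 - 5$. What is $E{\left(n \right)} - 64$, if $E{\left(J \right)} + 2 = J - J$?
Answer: $-66$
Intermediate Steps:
$n = -10$ ($n = -5 - 5 = -10$)
$E{\left(J \right)} = -2$ ($E{\left(J \right)} = -2 + \left(J - J\right) = -2 + 0 = -2$)
$E{\left(n \right)} - 64 = -2 - 64 = -66$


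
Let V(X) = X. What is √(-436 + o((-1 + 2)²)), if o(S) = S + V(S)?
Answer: I*√434 ≈ 20.833*I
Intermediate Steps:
o(S) = 2*S (o(S) = S + S = 2*S)
√(-436 + o((-1 + 2)²)) = √(-436 + 2*(-1 + 2)²) = √(-436 + 2*1²) = √(-436 + 2*1) = √(-436 + 2) = √(-434) = I*√434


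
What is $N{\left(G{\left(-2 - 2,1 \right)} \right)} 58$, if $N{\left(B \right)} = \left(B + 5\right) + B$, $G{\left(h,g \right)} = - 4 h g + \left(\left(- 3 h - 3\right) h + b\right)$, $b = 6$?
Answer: $-1334$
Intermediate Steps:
$G{\left(h,g \right)} = 6 + h \left(-3 - 3 h\right) - 4 g h$ ($G{\left(h,g \right)} = - 4 h g + \left(\left(- 3 h - 3\right) h + 6\right) = - 4 g h + \left(\left(-3 - 3 h\right) h + 6\right) = - 4 g h + \left(h \left(-3 - 3 h\right) + 6\right) = - 4 g h + \left(6 + h \left(-3 - 3 h\right)\right) = 6 + h \left(-3 - 3 h\right) - 4 g h$)
$N{\left(B \right)} = 5 + 2 B$ ($N{\left(B \right)} = \left(5 + B\right) + B = 5 + 2 B$)
$N{\left(G{\left(-2 - 2,1 \right)} \right)} 58 = \left(5 + 2 \left(6 - 3 \left(-2 - 2\right) - 3 \left(-2 - 2\right)^{2} - 4 \left(-2 - 2\right)\right)\right) 58 = \left(5 + 2 \left(6 - -12 - 3 \left(-4\right)^{2} - 4 \left(-4\right)\right)\right) 58 = \left(5 + 2 \left(6 + 12 - 48 + 16\right)\right) 58 = \left(5 + 2 \left(-14\right)\right) 58 = \left(5 - 28\right) 58 = \left(-23\right) 58 = -1334$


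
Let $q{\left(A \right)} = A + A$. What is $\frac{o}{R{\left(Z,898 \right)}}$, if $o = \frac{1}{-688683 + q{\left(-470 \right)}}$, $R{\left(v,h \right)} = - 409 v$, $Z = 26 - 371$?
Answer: $- \frac{1}{97309253415} \approx -1.0277 \cdot 10^{-11}$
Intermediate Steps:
$Z = -345$ ($Z = 26 - 371 = -345$)
$q{\left(A \right)} = 2 A$
$o = - \frac{1}{689623}$ ($o = \frac{1}{-688683 + 2 \left(-470\right)} = \frac{1}{-688683 - 940} = \frac{1}{-689623} = - \frac{1}{689623} \approx -1.4501 \cdot 10^{-6}$)
$\frac{o}{R{\left(Z,898 \right)}} = - \frac{1}{689623 \left(\left(-409\right) \left(-345\right)\right)} = - \frac{1}{689623 \cdot 141105} = \left(- \frac{1}{689623}\right) \frac{1}{141105} = - \frac{1}{97309253415}$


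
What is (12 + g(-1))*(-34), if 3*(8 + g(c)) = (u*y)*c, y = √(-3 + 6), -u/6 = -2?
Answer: -136 + 136*√3 ≈ 99.559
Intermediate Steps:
u = 12 (u = -6*(-2) = 12)
y = √3 ≈ 1.7320
g(c) = -8 + 4*c*√3 (g(c) = -8 + ((12*√3)*c)/3 = -8 + (12*c*√3)/3 = -8 + 4*c*√3)
(12 + g(-1))*(-34) = (12 + (-8 + 4*(-1)*√3))*(-34) = (12 + (-8 - 4*√3))*(-34) = (4 - 4*√3)*(-34) = -136 + 136*√3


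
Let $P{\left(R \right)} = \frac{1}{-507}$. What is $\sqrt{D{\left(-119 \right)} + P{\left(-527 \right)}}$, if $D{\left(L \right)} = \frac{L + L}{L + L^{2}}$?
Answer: $\frac{i \sqrt{100182}}{2301} \approx 0.13756 i$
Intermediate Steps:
$P{\left(R \right)} = - \frac{1}{507}$
$D{\left(L \right)} = \frac{2 L}{L + L^{2}}$
$\sqrt{D{\left(-119 \right)} + P{\left(-527 \right)}} = \sqrt{\frac{2}{1 - 119} - \frac{1}{507}} = \sqrt{\frac{2}{-118} - \frac{1}{507}} = \sqrt{2 \left(- \frac{1}{118}\right) - \frac{1}{507}} = \sqrt{- \frac{1}{59} - \frac{1}{507}} = \sqrt{- \frac{566}{29913}} = \frac{i \sqrt{100182}}{2301}$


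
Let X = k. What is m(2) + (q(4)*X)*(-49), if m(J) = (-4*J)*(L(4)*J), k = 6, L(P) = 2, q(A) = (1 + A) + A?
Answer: -2678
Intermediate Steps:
q(A) = 1 + 2*A
X = 6
m(J) = -8*J² (m(J) = (-4*J)*(2*J) = -8*J²)
m(2) + (q(4)*X)*(-49) = -8*2² + ((1 + 2*4)*6)*(-49) = -8*4 + ((1 + 8)*6)*(-49) = -32 + (9*6)*(-49) = -32 + 54*(-49) = -32 - 2646 = -2678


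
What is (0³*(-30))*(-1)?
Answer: 0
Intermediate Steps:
(0³*(-30))*(-1) = (0*(-30))*(-1) = 0*(-1) = 0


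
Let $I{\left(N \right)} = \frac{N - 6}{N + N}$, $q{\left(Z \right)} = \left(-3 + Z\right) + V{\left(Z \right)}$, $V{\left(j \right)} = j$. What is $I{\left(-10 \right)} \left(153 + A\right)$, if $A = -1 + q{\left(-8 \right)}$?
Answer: $\frac{532}{5} \approx 106.4$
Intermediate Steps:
$q{\left(Z \right)} = -3 + 2 Z$ ($q{\left(Z \right)} = \left(-3 + Z\right) + Z = -3 + 2 Z$)
$I{\left(N \right)} = \frac{-6 + N}{2 N}$
$A = -20$ ($A = -1 + \left(-3 + 2 \left(-8\right)\right) = -1 - 19 = -20$)
$I{\left(-10 \right)} \left(153 + A\right) = \frac{-6 - 10}{2 \left(-10\right)} \left(153 - 20\right) = \frac{1}{2} \left(- \frac{1}{10}\right) \left(-16\right) 133 = \frac{4}{5} \cdot 133 = \frac{532}{5}$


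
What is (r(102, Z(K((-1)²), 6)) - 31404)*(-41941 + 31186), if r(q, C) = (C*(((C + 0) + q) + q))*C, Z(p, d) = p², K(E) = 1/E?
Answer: 335545245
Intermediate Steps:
r(q, C) = C²*(C + 2*q) (r(q, C) = (C*((C + q) + q))*C = (C*(C + 2*q))*C = C²*(C + 2*q))
(r(102, Z(K((-1)²), 6)) - 31404)*(-41941 + 31186) = (((1/((-1)²))²)²*((1/((-1)²))² + 2*102) - 31404)*(-41941 + 31186) = (((1/1)²)²*((1/1)² + 204) - 31404)*(-10755) = ((1²)²*(1² + 204) - 31404)*(-10755) = (1²*(1 + 204) - 31404)*(-10755) = (1*205 - 31404)*(-10755) = (205 - 31404)*(-10755) = -31199*(-10755) = 335545245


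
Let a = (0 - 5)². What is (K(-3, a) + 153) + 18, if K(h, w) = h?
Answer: 168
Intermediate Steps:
a = 25 (a = (-5)² = 25)
(K(-3, a) + 153) + 18 = (-3 + 153) + 18 = 150 + 18 = 168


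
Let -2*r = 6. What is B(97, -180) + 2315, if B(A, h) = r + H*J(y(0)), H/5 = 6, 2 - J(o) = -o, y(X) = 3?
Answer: 2462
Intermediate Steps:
r = -3 (r = -½*6 = -3)
J(o) = 2 + o (J(o) = 2 - (-1)*o = 2 + o)
H = 30 (H = 5*6 = 30)
B(A, h) = 147 (B(A, h) = -3 + 30*(2 + 3) = -3 + 30*5 = -3 + 150 = 147)
B(97, -180) + 2315 = 147 + 2315 = 2462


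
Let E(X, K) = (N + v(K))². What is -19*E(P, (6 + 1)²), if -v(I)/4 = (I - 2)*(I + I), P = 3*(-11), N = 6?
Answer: -6445231756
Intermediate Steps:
P = -33
v(I) = -8*I*(-2 + I) (v(I) = -4*(I - 2)*(I + I) = -4*(-2 + I)*2*I = -8*I*(-2 + I))
E(X, K) = (6 + 8*K*(2 - K))²
-19*E(P, (6 + 1)²) = -76*(-3 + 4*(6 + 1)²*(-2 + (6 + 1)²))² = -76*(-3 + 4*7²*(-2 + 7²))² = -76*(-3 + 4*49*(-2 + 49))² = -76*(-3 + 4*49*47)² = -76*(-3 + 9212)² = -76*9209² = -76*84805681 = -19*339222724 = -6445231756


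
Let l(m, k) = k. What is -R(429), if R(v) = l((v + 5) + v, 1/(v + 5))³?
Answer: -1/81746504 ≈ -1.2233e-8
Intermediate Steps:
R(v) = (5 + v)⁻³ (R(v) = (1/(v + 5))³ = (1/(5 + v))³ = (5 + v)⁻³)
-R(429) = -1/(5 + 429)³ = -1/434³ = -1*1/81746504 = -1/81746504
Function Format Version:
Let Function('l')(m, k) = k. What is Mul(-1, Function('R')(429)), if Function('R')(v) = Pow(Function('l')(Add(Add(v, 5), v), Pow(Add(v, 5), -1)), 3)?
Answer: Rational(-1, 81746504) ≈ -1.2233e-8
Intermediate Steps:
Function('R')(v) = Pow(Add(5, v), -3) (Function('R')(v) = Pow(Pow(Add(v, 5), -1), 3) = Pow(Pow(Add(5, v), -1), 3) = Pow(Add(5, v), -3))
Mul(-1, Function('R')(429)) = Mul(-1, Pow(Add(5, 429), -3)) = Mul(-1, Pow(434, -3)) = Mul(-1, Rational(1, 81746504)) = Rational(-1, 81746504)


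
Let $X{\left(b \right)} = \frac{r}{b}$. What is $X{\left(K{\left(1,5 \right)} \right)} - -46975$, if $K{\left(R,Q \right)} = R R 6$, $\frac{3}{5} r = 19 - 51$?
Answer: $\frac{422695}{9} \approx 46966.0$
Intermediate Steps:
$r = - \frac{160}{3}$ ($r = \frac{5 \left(19 - 51\right)}{3} = \frac{5}{3} \left(-32\right) = - \frac{160}{3} \approx -53.333$)
$K{\left(R,Q \right)} = 6 R^{2}$ ($K{\left(R,Q \right)} = R^{2} \cdot 6 = 6 R^{2}$)
$X{\left(b \right)} = - \frac{160}{3 b}$
$X{\left(K{\left(1,5 \right)} \right)} - -46975 = - \frac{160}{3 \cdot 6 \cdot 1^{2}} - -46975 = - \frac{160}{3 \cdot 6 \cdot 1} + 46975 = - \frac{160}{3 \cdot 6} + 46975 = \left(- \frac{160}{3}\right) \frac{1}{6} + 46975 = - \frac{80}{9} + 46975 = \frac{422695}{9}$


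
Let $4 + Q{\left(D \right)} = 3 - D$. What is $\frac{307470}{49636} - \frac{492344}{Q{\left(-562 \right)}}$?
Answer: $- \frac{12132748057}{13922898} \approx -871.42$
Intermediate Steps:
$Q{\left(D \right)} = -1 - D$ ($Q{\left(D \right)} = -4 - \left(-3 + D\right) = -1 - D$)
$\frac{307470}{49636} - \frac{492344}{Q{\left(-562 \right)}} = \frac{307470}{49636} - \frac{492344}{-1 - -562} = 307470 \cdot \frac{1}{49636} - \frac{492344}{-1 + 562} = \frac{153735}{24818} - \frac{492344}{561} = - \frac{12132748057}{13922898}$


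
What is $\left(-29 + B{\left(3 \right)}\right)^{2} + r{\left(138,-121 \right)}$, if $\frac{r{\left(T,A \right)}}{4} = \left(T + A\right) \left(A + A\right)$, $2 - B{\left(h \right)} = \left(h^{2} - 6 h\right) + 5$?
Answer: $-15927$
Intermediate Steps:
$B{\left(h \right)} = -3 - h^{2} + 6 h$ ($B{\left(h \right)} = 2 - \left(\left(h^{2} - 6 h\right) + 5\right) = 2 - \left(5 + h^{2} - 6 h\right) = -3 - h^{2} + 6 h$)
$r{\left(T,A \right)} = 8 A \left(A + T\right)$ ($r{\left(T,A \right)} = 4 \left(T + A\right) \left(A + A\right) = 4 \left(A + T\right) 2 A = 4 \cdot 2 A \left(A + T\right) = 8 A \left(A + T\right)$)
$\left(-29 + B{\left(3 \right)}\right)^{2} + r{\left(138,-121 \right)} = \left(-29 - -6\right)^{2} + 8 \left(-121\right) \left(-121 + 138\right) = \left(-29 - -6\right)^{2} + 8 \left(-121\right) 17 = \left(-29 - -6\right)^{2} - 16456 = \left(-29 + 6\right)^{2} - 16456 = \left(-23\right)^{2} - 16456 = 529 - 16456 = -15927$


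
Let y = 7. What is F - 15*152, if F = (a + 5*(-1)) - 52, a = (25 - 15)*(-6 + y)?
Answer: -2327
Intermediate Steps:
a = 10 (a = (25 - 15)*(-6 + 7) = 10*1 = 10)
F = -47 (F = (10 + 5*(-1)) - 52 = (10 - 5) - 52 = 5 - 52 = -47)
F - 15*152 = -47 - 15*152 = -47 - 2280 = -2327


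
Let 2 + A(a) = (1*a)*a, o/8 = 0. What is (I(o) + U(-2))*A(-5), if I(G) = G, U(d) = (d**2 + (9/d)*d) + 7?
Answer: 460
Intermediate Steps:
U(d) = 16 + d**2 (U(d) = (d**2 + 9) + 7 = (9 + d**2) + 7 = 16 + d**2)
o = 0 (o = 8*0 = 0)
A(a) = -2 + a**2 (A(a) = -2 + (1*a)*a = -2 + a*a = -2 + a**2)
(I(o) + U(-2))*A(-5) = (0 + (16 + (-2)**2))*(-2 + (-5)**2) = (0 + (16 + 4))*(-2 + 25) = (0 + 20)*23 = 20*23 = 460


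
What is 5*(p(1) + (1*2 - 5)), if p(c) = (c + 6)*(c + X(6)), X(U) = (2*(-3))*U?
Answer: -1240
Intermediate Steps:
X(U) = -6*U
p(c) = (-36 + c)*(6 + c) (p(c) = (c + 6)*(c - 6*6) = (6 + c)*(c - 36) = (6 + c)*(-36 + c) = (-36 + c)*(6 + c))
5*(p(1) + (1*2 - 5)) = 5*((-216 + 1² - 30*1) + (1*2 - 5)) = 5*((-216 + 1 - 30) + (2 - 5)) = 5*(-245 - 3) = 5*(-248) = -1240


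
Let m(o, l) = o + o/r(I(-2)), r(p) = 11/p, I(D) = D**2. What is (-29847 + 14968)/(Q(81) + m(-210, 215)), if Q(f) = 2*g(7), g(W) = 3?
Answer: 163669/3084 ≈ 53.070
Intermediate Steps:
Q(f) = 6 (Q(f) = 2*3 = 6)
m(o, l) = 15*o/11 (m(o, l) = o + o/((11/((-2)**2))) = o + o/((11/4)) = o + o/((11*(1/4))) = o + o/(11/4) = o + o*(4/11) = o + 4*o/11 = 15*o/11)
(-29847 + 14968)/(Q(81) + m(-210, 215)) = (-29847 + 14968)/(6 + (15/11)*(-210)) = -14879/(6 - 3150/11) = -14879/(-3084/11) = -14879*(-11/3084) = 163669/3084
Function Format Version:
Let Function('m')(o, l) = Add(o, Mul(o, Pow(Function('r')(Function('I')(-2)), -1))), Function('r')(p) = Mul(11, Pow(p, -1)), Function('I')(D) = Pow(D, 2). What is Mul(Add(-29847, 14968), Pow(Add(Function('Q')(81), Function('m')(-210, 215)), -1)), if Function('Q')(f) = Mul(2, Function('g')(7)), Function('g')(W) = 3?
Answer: Rational(163669, 3084) ≈ 53.070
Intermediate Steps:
Function('Q')(f) = 6 (Function('Q')(f) = Mul(2, 3) = 6)
Function('m')(o, l) = Mul(Rational(15, 11), o) (Function('m')(o, l) = Add(o, Mul(o, Pow(Mul(11, Pow(Pow(-2, 2), -1)), -1))) = Add(o, Mul(o, Pow(Mul(11, Pow(4, -1)), -1))) = Add(o, Mul(o, Pow(Mul(11, Rational(1, 4)), -1))) = Add(o, Mul(o, Pow(Rational(11, 4), -1))) = Add(o, Mul(o, Rational(4, 11))) = Add(o, Mul(Rational(4, 11), o)) = Mul(Rational(15, 11), o))
Mul(Add(-29847, 14968), Pow(Add(Function('Q')(81), Function('m')(-210, 215)), -1)) = Mul(Add(-29847, 14968), Pow(Add(6, Mul(Rational(15, 11), -210)), -1)) = Mul(-14879, Pow(Add(6, Rational(-3150, 11)), -1)) = Mul(-14879, Pow(Rational(-3084, 11), -1)) = Mul(-14879, Rational(-11, 3084)) = Rational(163669, 3084)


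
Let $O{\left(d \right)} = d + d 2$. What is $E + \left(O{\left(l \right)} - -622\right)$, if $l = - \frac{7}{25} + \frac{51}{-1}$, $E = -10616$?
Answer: $- \frac{253696}{25} \approx -10148.0$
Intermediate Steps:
$l = - \frac{1282}{25}$ ($l = \left(-7\right) \frac{1}{25} + 51 \left(-1\right) = - \frac{7}{25} - 51 = - \frac{1282}{25} \approx -51.28$)
$O{\left(d \right)} = 3 d$ ($O{\left(d \right)} = d + 2 d = 3 d$)
$E + \left(O{\left(l \right)} - -622\right) = -10616 + \left(3 \left(- \frac{1282}{25}\right) - -622\right) = -10616 + \left(- \frac{3846}{25} + 622\right) = -10616 + \frac{11704}{25} = - \frac{253696}{25}$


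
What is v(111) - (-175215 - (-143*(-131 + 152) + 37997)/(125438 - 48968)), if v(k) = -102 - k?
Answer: 6691218967/38235 ≈ 1.7500e+5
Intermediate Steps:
v(111) - (-175215 - (-143*(-131 + 152) + 37997)/(125438 - 48968)) = (-102 - 1*111) - (-175215 - (-143*(-131 + 152) + 37997)/(125438 - 48968)) = (-102 - 111) - (-175215 - (-143*21 + 37997)/76470) = -213 - (-175215 - (-3003 + 37997)/76470) = -213 - (-175215 - 34994/76470) = -213 - (-175215 - 1*17497/38235) = -213 - (-175215 - 17497/38235) = -213 - 1*(-6699363022/38235) = -213 + 6699363022/38235 = 6691218967/38235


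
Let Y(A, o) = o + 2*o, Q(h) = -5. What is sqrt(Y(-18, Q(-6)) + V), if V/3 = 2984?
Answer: 3*sqrt(993) ≈ 94.536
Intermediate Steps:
V = 8952 (V = 3*2984 = 8952)
Y(A, o) = 3*o
sqrt(Y(-18, Q(-6)) + V) = sqrt(3*(-5) + 8952) = sqrt(-15 + 8952) = sqrt(8937) = 3*sqrt(993)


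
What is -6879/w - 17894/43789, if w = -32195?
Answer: -274872799/1409786855 ≈ -0.19497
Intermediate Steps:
-6879/w - 17894/43789 = -6879/(-32195) - 17894/43789 = -6879*(-1/32195) - 17894*1/43789 = 6879/32195 - 17894/43789 = -274872799/1409786855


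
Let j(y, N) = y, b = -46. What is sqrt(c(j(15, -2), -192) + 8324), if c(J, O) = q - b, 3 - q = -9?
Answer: sqrt(8382) ≈ 91.553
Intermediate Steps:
q = 12 (q = 3 - 1*(-9) = 3 + 9 = 12)
c(J, O) = 58 (c(J, O) = 12 - 1*(-46) = 12 + 46 = 58)
sqrt(c(j(15, -2), -192) + 8324) = sqrt(58 + 8324) = sqrt(8382)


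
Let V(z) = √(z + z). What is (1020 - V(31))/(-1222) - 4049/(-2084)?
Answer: 1411099/1273324 + √62/1222 ≈ 1.1146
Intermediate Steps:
V(z) = √2*√z (V(z) = √(2*z) = √2*√z)
(1020 - V(31))/(-1222) - 4049/(-2084) = (1020 - √2*√31)/(-1222) - 4049/(-2084) = (1020 - √62)*(-1/1222) - 4049*(-1/2084) = (-510/611 + √62/1222) + 4049/2084 = 1411099/1273324 + √62/1222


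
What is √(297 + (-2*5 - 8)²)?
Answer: 3*√69 ≈ 24.920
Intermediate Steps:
√(297 + (-2*5 - 8)²) = √(297 + (-10 - 8)²) = √(297 + (-18)²) = √(297 + 324) = √621 = 3*√69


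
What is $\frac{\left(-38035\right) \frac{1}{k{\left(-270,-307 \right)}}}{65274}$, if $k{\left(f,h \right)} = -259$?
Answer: $\frac{38035}{16905966} \approx 0.0022498$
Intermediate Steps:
$\frac{\left(-38035\right) \frac{1}{k{\left(-270,-307 \right)}}}{65274} = \frac{\left(-38035\right) \frac{1}{-259}}{65274} = \left(-38035\right) \left(- \frac{1}{259}\right) \frac{1}{65274} = \frac{38035}{259} \cdot \frac{1}{65274} = \frac{38035}{16905966}$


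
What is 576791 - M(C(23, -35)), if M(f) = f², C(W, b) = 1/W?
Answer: 305122438/529 ≈ 5.7679e+5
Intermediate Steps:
576791 - M(C(23, -35)) = 576791 - (1/23)² = 576791 - 1*1/529 = 576791 - 1/529 = 305122438/529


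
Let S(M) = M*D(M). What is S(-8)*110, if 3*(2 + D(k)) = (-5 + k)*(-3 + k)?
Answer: -120560/3 ≈ -40187.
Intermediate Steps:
D(k) = -2 + (-5 + k)*(-3 + k)/3 (D(k) = -2 + ((-5 + k)*(-3 + k))/3 = -2 + (-5 + k)*(-3 + k)/3)
S(M) = M*(3 - 8*M/3 + M²/3)
S(-8)*110 = ((⅓)*(-8)*(9 + (-8)² - 8*(-8)))*110 = ((⅓)*(-8)*(9 + 64 + 64))*110 = ((⅓)*(-8)*137)*110 = -1096/3*110 = -120560/3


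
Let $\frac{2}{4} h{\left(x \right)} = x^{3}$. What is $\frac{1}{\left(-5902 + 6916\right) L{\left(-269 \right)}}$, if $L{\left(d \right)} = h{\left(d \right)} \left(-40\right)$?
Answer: $\frac{1}{1579009642080} \approx 6.3331 \cdot 10^{-13}$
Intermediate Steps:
$h{\left(x \right)} = 2 x^{3}$
$L{\left(d \right)} = - 80 d^{3}$ ($L{\left(d \right)} = 2 d^{3} \left(-40\right) = - 80 d^{3}$)
$\frac{1}{\left(-5902 + 6916\right) L{\left(-269 \right)}} = \frac{1}{\left(-5902 + 6916\right) \left(- 80 \left(-269\right)^{3}\right)} = \frac{1}{1014 \left(\left(-80\right) \left(-19465109\right)\right)} = \frac{1}{1014 \cdot 1557208720} = \frac{1}{1014} \cdot \frac{1}{1557208720} = \frac{1}{1579009642080}$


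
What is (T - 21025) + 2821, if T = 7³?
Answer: -17861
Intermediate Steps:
T = 343
(T - 21025) + 2821 = (343 - 21025) + 2821 = -20682 + 2821 = -17861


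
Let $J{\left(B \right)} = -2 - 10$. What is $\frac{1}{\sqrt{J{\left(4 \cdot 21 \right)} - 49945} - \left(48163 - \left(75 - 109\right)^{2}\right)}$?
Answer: $- \frac{47007}{2209708006} - \frac{i \sqrt{49957}}{2209708006} \approx -2.1273 \cdot 10^{-5} - 1.0115 \cdot 10^{-7} i$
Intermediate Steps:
$J{\left(B \right)} = -12$ ($J{\left(B \right)} = -2 - 10 = -12$)
$\frac{1}{\sqrt{J{\left(4 \cdot 21 \right)} - 49945} - \left(48163 - \left(75 - 109\right)^{2}\right)} = \frac{1}{\sqrt{-12 - 49945} - \left(48163 - \left(75 - 109\right)^{2}\right)} = \frac{1}{\sqrt{-49957} - \left(48163 - \left(-34\right)^{2}\right)} = \frac{1}{i \sqrt{49957} + \left(1156 - 48163\right)} = \frac{1}{i \sqrt{49957} - 47007} = \frac{1}{-47007 + i \sqrt{49957}}$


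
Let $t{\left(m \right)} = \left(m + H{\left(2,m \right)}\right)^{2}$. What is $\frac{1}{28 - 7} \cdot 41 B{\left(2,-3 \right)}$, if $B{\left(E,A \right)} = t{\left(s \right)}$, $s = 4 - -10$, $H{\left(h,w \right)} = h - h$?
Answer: $\frac{1148}{3} \approx 382.67$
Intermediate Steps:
$H{\left(h,w \right)} = 0$
$s = 14$ ($s = 4 + 10 = 14$)
$t{\left(m \right)} = m^{2}$ ($t{\left(m \right)} = \left(m + 0\right)^{2} = m^{2}$)
$B{\left(E,A \right)} = 196$ ($B{\left(E,A \right)} = 14^{2} = 196$)
$\frac{1}{28 - 7} \cdot 41 B{\left(2,-3 \right)} = \frac{1}{28 - 7} \cdot 41 \cdot 196 = \frac{1}{21} \cdot 41 \cdot 196 = \frac{41}{21} \cdot 196 = \frac{1148}{3}$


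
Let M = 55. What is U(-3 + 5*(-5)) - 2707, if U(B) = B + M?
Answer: -2680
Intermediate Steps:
U(B) = 55 + B (U(B) = B + 55 = 55 + B)
U(-3 + 5*(-5)) - 2707 = (55 + (-3 + 5*(-5))) - 2707 = (55 + (-3 - 25)) - 2707 = (55 - 28) - 2707 = 27 - 2707 = -2680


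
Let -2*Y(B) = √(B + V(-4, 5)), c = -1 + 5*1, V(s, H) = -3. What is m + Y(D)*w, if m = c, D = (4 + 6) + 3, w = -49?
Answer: 4 + 49*√10/2 ≈ 81.476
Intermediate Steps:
D = 13 (D = 10 + 3 = 13)
c = 4 (c = -1 + 5 = 4)
m = 4
Y(B) = -√(-3 + B)/2 (Y(B) = -√(B - 3)/2 = -√(-3 + B)/2)
m + Y(D)*w = 4 - √(-3 + 13)/2*(-49) = 4 - √10/2*(-49) = 4 + 49*√10/2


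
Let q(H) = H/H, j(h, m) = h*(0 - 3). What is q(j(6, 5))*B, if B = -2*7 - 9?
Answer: -23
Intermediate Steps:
B = -23 (B = -14 - 9 = -23)
j(h, m) = -3*h (j(h, m) = h*(-3) = -3*h)
q(H) = 1
q(j(6, 5))*B = 1*(-23) = -23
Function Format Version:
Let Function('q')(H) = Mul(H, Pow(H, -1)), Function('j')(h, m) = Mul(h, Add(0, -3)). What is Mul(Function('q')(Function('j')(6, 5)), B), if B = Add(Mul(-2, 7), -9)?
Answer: -23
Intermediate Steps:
B = -23 (B = Add(-14, -9) = -23)
Function('j')(h, m) = Mul(-3, h) (Function('j')(h, m) = Mul(h, -3) = Mul(-3, h))
Function('q')(H) = 1
Mul(Function('q')(Function('j')(6, 5)), B) = Mul(1, -23) = -23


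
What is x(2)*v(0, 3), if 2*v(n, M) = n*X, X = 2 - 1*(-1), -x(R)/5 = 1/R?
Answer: 0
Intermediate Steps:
x(R) = -5/R
X = 3 (X = 2 + 1 = 3)
v(n, M) = 3*n/2 (v(n, M) = (n*3)/2 = (3*n)/2 = 3*n/2)
x(2)*v(0, 3) = (-5/2)*((3/2)*0) = -5*½*0 = -5/2*0 = 0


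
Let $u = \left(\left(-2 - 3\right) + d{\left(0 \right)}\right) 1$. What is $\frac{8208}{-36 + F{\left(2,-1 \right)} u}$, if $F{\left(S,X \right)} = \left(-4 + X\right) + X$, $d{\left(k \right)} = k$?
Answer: $-1368$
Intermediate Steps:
$F{\left(S,X \right)} = -4 + 2 X$
$u = -5$ ($u = \left(\left(-2 - 3\right) + 0\right) 1 = \left(-5 + 0\right) 1 = \left(-5\right) 1 = -5$)
$\frac{8208}{-36 + F{\left(2,-1 \right)} u} = \frac{8208}{-36 + \left(-4 + 2 \left(-1\right)\right) \left(-5\right)} = \frac{8208}{-36 + \left(-4 - 2\right) \left(-5\right)} = \frac{8208}{-36 - -30} = \frac{8208}{-36 + 30} = \frac{8208}{-6} = 8208 \left(- \frac{1}{6}\right) = -1368$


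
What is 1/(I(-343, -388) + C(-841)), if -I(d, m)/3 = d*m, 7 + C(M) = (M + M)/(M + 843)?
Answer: -1/400100 ≈ -2.4994e-6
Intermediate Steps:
C(M) = -7 + 2*M/(843 + M) (C(M) = -7 + (M + M)/(M + 843) = -7 + (2*M)/(843 + M) = -7 + 2*M/(843 + M))
I(d, m) = -3*d*m
1/(I(-343, -388) + C(-841)) = 1/(-3*(-343)*(-388) + (-5901 - 5*(-841))/(843 - 841)) = 1/(-399252 + (-5901 + 4205)/2) = 1/(-399252 + (1/2)*(-1696)) = 1/(-399252 - 848) = 1/(-400100) = -1/400100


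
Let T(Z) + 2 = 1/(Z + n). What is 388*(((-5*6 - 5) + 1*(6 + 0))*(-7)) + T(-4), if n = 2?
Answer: 157523/2 ≈ 78762.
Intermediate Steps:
T(Z) = -2 + 1/(2 + Z) (T(Z) = -2 + 1/(Z + 2) = -2 + 1/(2 + Z))
388*(((-5*6 - 5) + 1*(6 + 0))*(-7)) + T(-4) = 388*(((-5*6 - 5) + 1*(6 + 0))*(-7)) + (-3 - 2*(-4))/(2 - 4) = 388*(((-30 - 5) + 1*6)*(-7)) + (-3 + 8)/(-2) = 388*((-35 + 6)*(-7)) - ½*5 = 388*(-29*(-7)) - 5/2 = 388*203 - 5/2 = 78764 - 5/2 = 157523/2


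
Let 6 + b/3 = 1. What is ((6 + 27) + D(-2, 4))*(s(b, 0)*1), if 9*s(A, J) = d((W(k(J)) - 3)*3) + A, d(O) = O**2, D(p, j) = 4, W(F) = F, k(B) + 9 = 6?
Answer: 3811/3 ≈ 1270.3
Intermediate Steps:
b = -15 (b = -18 + 3*1 = -18 + 3 = -15)
k(B) = -3 (k(B) = -9 + 6 = -3)
s(A, J) = 36 + A/9 (s(A, J) = (((-3 - 3)*3)**2 + A)/9 = ((-6*3)**2 + A)/9 = ((-18)**2 + A)/9 = (324 + A)/9 = 36 + A/9)
((6 + 27) + D(-2, 4))*(s(b, 0)*1) = ((6 + 27) + 4)*((36 + (1/9)*(-15))*1) = (33 + 4)*((36 - 5/3)*1) = 37*((103/3)*1) = 37*(103/3) = 3811/3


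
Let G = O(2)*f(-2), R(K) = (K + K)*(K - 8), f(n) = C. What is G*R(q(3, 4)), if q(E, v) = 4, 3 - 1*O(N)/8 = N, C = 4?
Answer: -1024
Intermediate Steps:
O(N) = 24 - 8*N
f(n) = 4
R(K) = 2*K*(-8 + K) (R(K) = (2*K)*(-8 + K) = 2*K*(-8 + K))
G = 32 (G = (24 - 8*2)*4 = (24 - 16)*4 = 8*4 = 32)
G*R(q(3, 4)) = 32*(2*4*(-8 + 4)) = 32*(2*4*(-4)) = 32*(-32) = -1024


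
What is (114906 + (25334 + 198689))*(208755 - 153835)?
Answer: 18613980680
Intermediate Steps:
(114906 + (25334 + 198689))*(208755 - 153835) = (114906 + 224023)*54920 = 338929*54920 = 18613980680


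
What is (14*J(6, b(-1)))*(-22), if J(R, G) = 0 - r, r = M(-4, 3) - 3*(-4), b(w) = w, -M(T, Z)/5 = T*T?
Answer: -20944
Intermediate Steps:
M(T, Z) = -5*T² (M(T, Z) = -5*T*T = -5*T²)
r = -68 (r = -5*(-4)² - 3*(-4) = -5*16 + 12 = -80 + 12 = -68)
J(R, G) = 68 (J(R, G) = 0 - 1*(-68) = 0 + 68 = 68)
(14*J(6, b(-1)))*(-22) = (14*68)*(-22) = 952*(-22) = -20944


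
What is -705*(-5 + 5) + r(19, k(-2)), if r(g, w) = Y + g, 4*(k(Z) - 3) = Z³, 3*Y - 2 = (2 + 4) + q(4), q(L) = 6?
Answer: 71/3 ≈ 23.667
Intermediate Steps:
Y = 14/3 (Y = ⅔ + ((2 + 4) + 6)/3 = ⅔ + (6 + 6)/3 = ⅔ + (⅓)*12 = ⅔ + 4 = 14/3 ≈ 4.6667)
k(Z) = 3 + Z³/4
r(g, w) = 14/3 + g
-705*(-5 + 5) + r(19, k(-2)) = -705*(-5 + 5) + (14/3 + 19) = -705*0 + 71/3 = -235*0 + 71/3 = 0 + 71/3 = 71/3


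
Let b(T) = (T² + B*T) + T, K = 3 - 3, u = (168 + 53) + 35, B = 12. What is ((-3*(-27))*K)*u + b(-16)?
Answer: 48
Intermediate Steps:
u = 256 (u = 221 + 35 = 256)
K = 0
b(T) = T² + 13*T (b(T) = (T² + 12*T) + T = T² + 13*T)
((-3*(-27))*K)*u + b(-16) = (-3*(-27)*0)*256 - 16*(13 - 16) = (81*0)*256 - 16*(-3) = 0*256 + 48 = 0 + 48 = 48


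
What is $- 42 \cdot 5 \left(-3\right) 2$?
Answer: $1260$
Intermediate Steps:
$- 42 \cdot 5 \left(-3\right) 2 = \left(-42\right) \left(-15\right) 2 = 630 \cdot 2 = 1260$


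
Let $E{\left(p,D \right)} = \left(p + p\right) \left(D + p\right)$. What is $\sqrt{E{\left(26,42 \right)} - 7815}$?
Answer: $i \sqrt{4279} \approx 65.414 i$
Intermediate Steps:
$E{\left(p,D \right)} = 2 p \left(D + p\right)$
$\sqrt{E{\left(26,42 \right)} - 7815} = \sqrt{2 \cdot 26 \left(42 + 26\right) - 7815} = \sqrt{2 \cdot 26 \cdot 68 - 7815} = \sqrt{3536 - 7815} = \sqrt{-4279} = i \sqrt{4279}$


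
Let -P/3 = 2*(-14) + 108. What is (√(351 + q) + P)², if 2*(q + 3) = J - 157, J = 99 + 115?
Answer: (480 - √1506)²/4 ≈ 48663.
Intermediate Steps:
J = 214
P = -240 (P = -3*(2*(-14) + 108) = -3*(-28 + 108) = -3*80 = -240)
q = 51/2 (q = -3 + (214 - 157)/2 = -3 + (½)*57 = -3 + 57/2 = 51/2 ≈ 25.500)
(√(351 + q) + P)² = (√(351 + 51/2) - 240)² = (√(753/2) - 240)² = (√1506/2 - 240)² = (-240 + √1506/2)²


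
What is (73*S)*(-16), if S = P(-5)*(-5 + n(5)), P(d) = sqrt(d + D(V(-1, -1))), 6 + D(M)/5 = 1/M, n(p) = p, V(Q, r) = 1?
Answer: 0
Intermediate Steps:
D(M) = -30 + 5/M
P(d) = sqrt(-25 + d) (P(d) = sqrt(d + (-30 + 5/1)) = sqrt(d + (-30 + 5*1)) = sqrt(d + (-30 + 5)) = sqrt(d - 25) = sqrt(-25 + d))
S = 0 (S = sqrt(-25 - 5)*(-5 + 5) = sqrt(-30)*0 = (I*sqrt(30))*0 = 0)
(73*S)*(-16) = (73*0)*(-16) = 0*(-16) = 0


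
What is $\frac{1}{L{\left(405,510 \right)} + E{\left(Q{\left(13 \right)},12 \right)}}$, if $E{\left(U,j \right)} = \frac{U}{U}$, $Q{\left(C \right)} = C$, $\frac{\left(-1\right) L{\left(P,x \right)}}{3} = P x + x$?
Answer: $- \frac{1}{621179} \approx -1.6098 \cdot 10^{-6}$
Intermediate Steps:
$L{\left(P,x \right)} = - 3 x - 3 P x$ ($L{\left(P,x \right)} = - 3 \left(P x + x\right) = - 3 \left(x + P x\right) = - 3 x - 3 P x$)
$E{\left(U,j \right)} = 1$
$\frac{1}{L{\left(405,510 \right)} + E{\left(Q{\left(13 \right)},12 \right)}} = \frac{1}{\left(-3\right) 510 \left(1 + 405\right) + 1} = \frac{1}{\left(-3\right) 510 \cdot 406 + 1} = \frac{1}{-621180 + 1} = \frac{1}{-621179} = - \frac{1}{621179}$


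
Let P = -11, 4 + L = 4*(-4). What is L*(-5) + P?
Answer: 89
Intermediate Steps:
L = -20 (L = -4 + 4*(-4) = -4 - 16 = -20)
L*(-5) + P = -20*(-5) - 11 = 100 - 11 = 89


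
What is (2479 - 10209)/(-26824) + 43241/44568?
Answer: 188050903/149436504 ≈ 1.2584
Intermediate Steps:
(2479 - 10209)/(-26824) + 43241/44568 = -7730*(-1/26824) + 43241*(1/44568) = 3865/13412 + 43241/44568 = 188050903/149436504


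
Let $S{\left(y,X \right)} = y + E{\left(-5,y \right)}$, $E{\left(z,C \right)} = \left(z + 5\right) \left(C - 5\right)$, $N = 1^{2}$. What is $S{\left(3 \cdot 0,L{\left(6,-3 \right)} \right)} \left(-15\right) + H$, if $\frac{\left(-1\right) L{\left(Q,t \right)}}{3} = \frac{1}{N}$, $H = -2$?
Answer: $-2$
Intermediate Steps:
$N = 1$
$L{\left(Q,t \right)} = -3$ ($L{\left(Q,t \right)} = - \frac{3}{1} = \left(-3\right) 1 = -3$)
$E{\left(z,C \right)} = \left(-5 + C\right) \left(5 + z\right)$ ($E{\left(z,C \right)} = \left(5 + z\right) \left(-5 + C\right) = \left(-5 + C\right) \left(5 + z\right)$)
$S{\left(y,X \right)} = y$ ($S{\left(y,X \right)} = y + \left(-25 - -25 + 5 y + y \left(-5\right)\right) = y + \left(-25 + 25 + 5 y - 5 y\right) = y + 0 = y$)
$S{\left(3 \cdot 0,L{\left(6,-3 \right)} \right)} \left(-15\right) + H = 3 \cdot 0 \left(-15\right) - 2 = 0 \left(-15\right) - 2 = 0 - 2 = -2$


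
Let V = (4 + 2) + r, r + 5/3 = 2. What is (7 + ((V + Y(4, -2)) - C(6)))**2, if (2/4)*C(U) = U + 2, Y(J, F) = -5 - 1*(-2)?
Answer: 289/9 ≈ 32.111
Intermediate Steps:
Y(J, F) = -3 (Y(J, F) = -5 + 2 = -3)
C(U) = 4 + 2*U (C(U) = 2*(U + 2) = 2*(2 + U) = 4 + 2*U)
r = 1/3 (r = -5/3 + 2 = 1/3 ≈ 0.33333)
V = 19/3 (V = (4 + 2) + 1/3 = 6 + 1/3 = 19/3 ≈ 6.3333)
(7 + ((V + Y(4, -2)) - C(6)))**2 = (7 + ((19/3 - 3) - (4 + 2*6)))**2 = (7 + (10/3 - (4 + 12)))**2 = (7 + (10/3 - 1*16))**2 = (7 + (10/3 - 16))**2 = (7 - 38/3)**2 = (-17/3)**2 = 289/9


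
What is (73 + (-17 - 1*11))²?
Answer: 2025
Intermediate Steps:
(73 + (-17 - 1*11))² = (73 + (-17 - 11))² = (73 - 28)² = 45² = 2025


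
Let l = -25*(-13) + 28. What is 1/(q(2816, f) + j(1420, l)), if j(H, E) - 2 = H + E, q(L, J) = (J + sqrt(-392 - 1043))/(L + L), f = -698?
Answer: 56298046464/99922055195839 - 5632*I*sqrt(1435)/99922055195839 ≈ 0.00056342 - 2.1351e-9*I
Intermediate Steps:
l = 353 (l = 325 + 28 = 353)
q(L, J) = (J + I*sqrt(1435))/(2*L) (q(L, J) = (J + sqrt(-1435))/((2*L)) = (J + I*sqrt(1435))*(1/(2*L)) = (J + I*sqrt(1435))/(2*L))
j(H, E) = 2 + E + H (j(H, E) = 2 + (H + E) = 2 + (E + H) = 2 + E + H)
1/(q(2816, f) + j(1420, l)) = 1/((1/2)*(-698 + I*sqrt(1435))/2816 + (2 + 353 + 1420)) = 1/((1/2)*(1/2816)*(-698 + I*sqrt(1435)) + 1775) = 1/((-349/2816 + I*sqrt(1435)/5632) + 1775) = 1/(4998051/2816 + I*sqrt(1435)/5632)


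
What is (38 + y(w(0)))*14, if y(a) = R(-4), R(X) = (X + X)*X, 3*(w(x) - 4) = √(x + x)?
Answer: 980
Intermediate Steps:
w(x) = 4 + √2*√x/3 (w(x) = 4 + √(x + x)/3 = 4 + √(2*x)/3 = 4 + (√2*√x)/3 = 4 + √2*√x/3)
R(X) = 2*X² (R(X) = (2*X)*X = 2*X²)
y(a) = 32 (y(a) = 2*(-4)² = 2*16 = 32)
(38 + y(w(0)))*14 = (38 + 32)*14 = 70*14 = 980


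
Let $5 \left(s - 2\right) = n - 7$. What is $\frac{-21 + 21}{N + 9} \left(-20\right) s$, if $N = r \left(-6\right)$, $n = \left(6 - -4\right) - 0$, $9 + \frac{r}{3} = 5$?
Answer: $0$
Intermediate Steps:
$r = -12$ ($r = -27 + 3 \cdot 5 = -27 + 15 = -12$)
$n = 10$ ($n = \left(6 + 4\right) + 0 = 10 + 0 = 10$)
$N = 72$ ($N = \left(-12\right) \left(-6\right) = 72$)
$s = \frac{13}{5}$ ($s = 2 + \frac{10 - 7}{5} = 2 + \frac{1}{5} \cdot 3 = 2 + \frac{3}{5} = \frac{13}{5} \approx 2.6$)
$\frac{-21 + 21}{N + 9} \left(-20\right) s = \frac{-21 + 21}{72 + 9} \left(-20\right) \frac{13}{5} = \frac{0}{81} \left(-20\right) \frac{13}{5} = 0 \cdot \frac{1}{81} \left(-20\right) \frac{13}{5} = 0 \left(-20\right) \frac{13}{5} = 0 \cdot \frac{13}{5} = 0$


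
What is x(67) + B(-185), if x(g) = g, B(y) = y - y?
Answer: 67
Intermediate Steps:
B(y) = 0
x(67) + B(-185) = 67 + 0 = 67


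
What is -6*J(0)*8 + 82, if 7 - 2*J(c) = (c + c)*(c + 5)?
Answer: -86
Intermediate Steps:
J(c) = 7/2 - c*(5 + c) (J(c) = 7/2 - (c + c)*(c + 5)/2 = 7/2 - 2*c*(5 + c)/2 = 7/2 - c*(5 + c))
-6*J(0)*8 + 82 = -6*(7/2 - 1*0**2 - 5*0)*8 + 82 = -6*(7/2 - 1*0 + 0)*8 + 82 = -6*(7/2 + 0 + 0)*8 + 82 = -6*7/2*8 + 82 = -21*8 + 82 = -168 + 82 = -86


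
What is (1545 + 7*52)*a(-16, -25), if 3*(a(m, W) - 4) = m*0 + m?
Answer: -7636/3 ≈ -2545.3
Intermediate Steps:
a(m, W) = 4 + m/3 (a(m, W) = 4 + (m*0 + m)/3 = 4 + (0 + m)/3 = 4 + m/3)
(1545 + 7*52)*a(-16, -25) = (1545 + 7*52)*(4 + (⅓)*(-16)) = (1545 + 364)*(4 - 16/3) = 1909*(-4/3) = -7636/3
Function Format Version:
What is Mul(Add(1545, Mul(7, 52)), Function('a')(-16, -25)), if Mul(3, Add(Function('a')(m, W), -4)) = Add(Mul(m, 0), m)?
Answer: Rational(-7636, 3) ≈ -2545.3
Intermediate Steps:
Function('a')(m, W) = Add(4, Mul(Rational(1, 3), m)) (Function('a')(m, W) = Add(4, Mul(Rational(1, 3), Add(Mul(m, 0), m))) = Add(4, Mul(Rational(1, 3), Add(0, m))) = Add(4, Mul(Rational(1, 3), m)))
Mul(Add(1545, Mul(7, 52)), Function('a')(-16, -25)) = Mul(Add(1545, Mul(7, 52)), Add(4, Mul(Rational(1, 3), -16))) = Mul(Add(1545, 364), Add(4, Rational(-16, 3))) = Mul(1909, Rational(-4, 3)) = Rational(-7636, 3)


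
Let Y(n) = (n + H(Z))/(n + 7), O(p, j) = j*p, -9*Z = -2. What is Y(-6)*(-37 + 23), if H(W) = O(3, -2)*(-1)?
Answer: 0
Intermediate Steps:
Z = 2/9 (Z = -1/9*(-2) = 2/9 ≈ 0.22222)
H(W) = 6 (H(W) = -2*3*(-1) = -6*(-1) = 6)
Y(n) = (6 + n)/(7 + n) (Y(n) = (n + 6)/(n + 7) = (6 + n)/(7 + n))
Y(-6)*(-37 + 23) = ((6 - 6)/(7 - 6))*(-37 + 23) = (0/1)*(-14) = (1*0)*(-14) = 0*(-14) = 0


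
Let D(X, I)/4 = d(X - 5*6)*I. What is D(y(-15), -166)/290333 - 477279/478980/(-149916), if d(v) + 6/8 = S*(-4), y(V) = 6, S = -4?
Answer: -26925064423399/772143470376720 ≈ -0.034871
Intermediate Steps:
d(v) = 61/4 (d(v) = -¾ - 4*(-4) = -¾ + 16 = 61/4)
D(X, I) = 61*I (D(X, I) = 4*(61*I/4) = 61*I)
D(y(-15), -166)/290333 - 477279/478980/(-149916) = (61*(-166))/290333 - 477279/478980/(-149916) = -10126*1/290333 - 477279*1/478980*(-1/149916) = -10126/290333 - 17677/17740*(-1/149916) = -10126/290333 + 17677/2659509840 = -26925064423399/772143470376720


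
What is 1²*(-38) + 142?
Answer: 104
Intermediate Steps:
1²*(-38) + 142 = 1*(-38) + 142 = -38 + 142 = 104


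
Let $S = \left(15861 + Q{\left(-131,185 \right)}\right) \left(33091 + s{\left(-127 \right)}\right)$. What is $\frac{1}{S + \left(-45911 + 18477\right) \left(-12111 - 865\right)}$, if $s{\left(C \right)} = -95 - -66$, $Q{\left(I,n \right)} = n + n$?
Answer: $\frac{1}{892612906} \approx 1.1203 \cdot 10^{-9}$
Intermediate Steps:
$Q{\left(I,n \right)} = 2 n$
$s{\left(C \right)} = -29$ ($s{\left(C \right)} = -95 + 66 = -29$)
$S = 536629322$ ($S = \left(15861 + 2 \cdot 185\right) \left(33091 - 29\right) = \left(15861 + 370\right) 33062 = 16231 \cdot 33062 = 536629322$)
$\frac{1}{S + \left(-45911 + 18477\right) \left(-12111 - 865\right)} = \frac{1}{536629322 + \left(-45911 + 18477\right) \left(-12111 - 865\right)} = \frac{1}{536629322 - -355983584} = \frac{1}{536629322 + 355983584} = \frac{1}{892612906}$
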